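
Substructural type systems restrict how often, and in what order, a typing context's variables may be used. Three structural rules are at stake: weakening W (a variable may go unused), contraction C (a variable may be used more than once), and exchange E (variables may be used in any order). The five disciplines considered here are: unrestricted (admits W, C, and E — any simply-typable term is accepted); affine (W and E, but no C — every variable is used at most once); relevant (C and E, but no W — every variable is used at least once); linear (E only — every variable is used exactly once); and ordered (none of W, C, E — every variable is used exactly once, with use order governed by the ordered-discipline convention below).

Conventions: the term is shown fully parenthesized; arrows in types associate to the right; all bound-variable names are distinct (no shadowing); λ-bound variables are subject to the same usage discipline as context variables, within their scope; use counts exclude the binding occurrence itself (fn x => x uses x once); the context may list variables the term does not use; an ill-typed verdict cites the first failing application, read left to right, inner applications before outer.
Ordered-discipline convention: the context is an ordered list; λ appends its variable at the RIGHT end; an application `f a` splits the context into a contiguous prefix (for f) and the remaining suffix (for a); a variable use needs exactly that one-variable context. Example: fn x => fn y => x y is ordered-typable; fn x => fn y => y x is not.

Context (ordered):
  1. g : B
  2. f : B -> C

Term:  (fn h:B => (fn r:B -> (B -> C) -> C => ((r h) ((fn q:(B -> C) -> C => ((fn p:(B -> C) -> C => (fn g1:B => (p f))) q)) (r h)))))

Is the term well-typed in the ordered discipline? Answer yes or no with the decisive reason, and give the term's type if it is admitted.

no — h ×2, r ×2 used more than once (contraction); g, g1 never used (weakening)
counts: g: 0×, f: 1×, h (λ-bound): 2×, r (λ-bound): 2×, q (λ-bound): 1×, p (λ-bound): 1×, g1 (λ-bound): 0×
order of uses: r, h, p, f, q, r, h
typing: the term checks, with type B -> (B -> (B -> C) -> C) -> C
per-discipline verdicts: ordered ✗ | linear ✗ | affine ✗ | relevant ✗ | unrestricted ✓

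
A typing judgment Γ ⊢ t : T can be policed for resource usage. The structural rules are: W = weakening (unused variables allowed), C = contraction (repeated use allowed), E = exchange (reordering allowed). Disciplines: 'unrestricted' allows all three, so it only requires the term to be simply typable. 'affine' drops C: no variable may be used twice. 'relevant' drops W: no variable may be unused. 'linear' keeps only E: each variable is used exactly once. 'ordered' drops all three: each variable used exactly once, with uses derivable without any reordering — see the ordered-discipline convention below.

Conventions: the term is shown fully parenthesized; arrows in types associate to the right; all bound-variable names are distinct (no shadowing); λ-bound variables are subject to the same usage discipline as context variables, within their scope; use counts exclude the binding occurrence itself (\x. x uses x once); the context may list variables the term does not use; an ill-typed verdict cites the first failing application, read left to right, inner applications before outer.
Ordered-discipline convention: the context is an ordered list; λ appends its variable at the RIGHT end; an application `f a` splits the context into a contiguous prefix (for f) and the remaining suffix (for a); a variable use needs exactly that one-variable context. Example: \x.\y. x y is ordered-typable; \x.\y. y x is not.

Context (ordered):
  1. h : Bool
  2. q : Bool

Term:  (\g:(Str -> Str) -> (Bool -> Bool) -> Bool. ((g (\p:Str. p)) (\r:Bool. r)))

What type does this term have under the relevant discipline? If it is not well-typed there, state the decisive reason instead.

not well-typed under relevant — needs weakening: h, q unused
variable uses: h=0; q=0; g (λ-bound)=1; p (λ-bound)=1; r (λ-bound)=1
left-to-right use order: g, p, r
typing: well-typed — term : ((Str -> Str) -> (Bool -> Bool) -> Bool) -> Bool
summary: ordered ✗ | linear ✗ | affine ✓ | relevant ✗ | unrestricted ✓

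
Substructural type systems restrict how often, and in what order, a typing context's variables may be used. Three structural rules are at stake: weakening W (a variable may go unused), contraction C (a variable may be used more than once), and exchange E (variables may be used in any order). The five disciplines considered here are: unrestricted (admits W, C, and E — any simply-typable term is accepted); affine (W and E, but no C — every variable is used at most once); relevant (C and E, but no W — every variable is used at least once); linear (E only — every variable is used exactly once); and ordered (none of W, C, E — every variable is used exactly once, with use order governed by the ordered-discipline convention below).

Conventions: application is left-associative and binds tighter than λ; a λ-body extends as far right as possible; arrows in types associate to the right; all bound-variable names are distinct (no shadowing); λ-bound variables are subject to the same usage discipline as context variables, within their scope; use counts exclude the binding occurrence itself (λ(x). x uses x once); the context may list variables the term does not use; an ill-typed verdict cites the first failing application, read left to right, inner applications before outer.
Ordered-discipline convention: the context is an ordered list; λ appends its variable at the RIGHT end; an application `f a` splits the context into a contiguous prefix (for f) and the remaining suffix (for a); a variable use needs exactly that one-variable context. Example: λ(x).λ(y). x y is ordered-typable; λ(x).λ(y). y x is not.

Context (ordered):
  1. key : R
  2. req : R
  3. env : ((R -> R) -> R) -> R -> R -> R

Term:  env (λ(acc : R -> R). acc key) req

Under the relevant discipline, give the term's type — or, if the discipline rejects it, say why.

term : R -> R
use counts: key: 1×; req: 1×; env: 1×; acc (λ-bound): 1×
left-to-right use order: env, acc, key, req
typing: the term checks, with type R -> R
all disciplines: ordered ✗ | linear ✓ | affine ✓ | relevant ✓ | unrestricted ✓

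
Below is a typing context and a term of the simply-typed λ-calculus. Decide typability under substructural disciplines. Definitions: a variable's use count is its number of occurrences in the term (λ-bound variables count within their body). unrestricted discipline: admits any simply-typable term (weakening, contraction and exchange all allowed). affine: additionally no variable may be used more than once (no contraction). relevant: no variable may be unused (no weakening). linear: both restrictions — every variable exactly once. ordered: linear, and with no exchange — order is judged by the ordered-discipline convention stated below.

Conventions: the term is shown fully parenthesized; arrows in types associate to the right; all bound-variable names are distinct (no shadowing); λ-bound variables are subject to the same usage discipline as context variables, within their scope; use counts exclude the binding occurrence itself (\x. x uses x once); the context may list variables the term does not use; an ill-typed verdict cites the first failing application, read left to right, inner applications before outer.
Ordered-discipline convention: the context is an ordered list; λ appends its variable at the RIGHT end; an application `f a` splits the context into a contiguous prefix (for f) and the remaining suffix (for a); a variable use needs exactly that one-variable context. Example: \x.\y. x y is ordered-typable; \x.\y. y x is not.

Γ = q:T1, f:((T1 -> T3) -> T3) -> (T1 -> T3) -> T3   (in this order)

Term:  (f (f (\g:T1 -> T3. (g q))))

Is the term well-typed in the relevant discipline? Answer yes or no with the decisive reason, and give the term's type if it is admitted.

yes — every one of q, f, g appears; term : (T1 -> T3) -> T3
use counts: q: 1, f: 2, g (bound): 1
use order (left to right): f, f, g, q
typing: well-typed at (T1 -> T3) -> T3
summary: ordered ✗ · linear ✗ · affine ✗ · relevant ✓ · unrestricted ✓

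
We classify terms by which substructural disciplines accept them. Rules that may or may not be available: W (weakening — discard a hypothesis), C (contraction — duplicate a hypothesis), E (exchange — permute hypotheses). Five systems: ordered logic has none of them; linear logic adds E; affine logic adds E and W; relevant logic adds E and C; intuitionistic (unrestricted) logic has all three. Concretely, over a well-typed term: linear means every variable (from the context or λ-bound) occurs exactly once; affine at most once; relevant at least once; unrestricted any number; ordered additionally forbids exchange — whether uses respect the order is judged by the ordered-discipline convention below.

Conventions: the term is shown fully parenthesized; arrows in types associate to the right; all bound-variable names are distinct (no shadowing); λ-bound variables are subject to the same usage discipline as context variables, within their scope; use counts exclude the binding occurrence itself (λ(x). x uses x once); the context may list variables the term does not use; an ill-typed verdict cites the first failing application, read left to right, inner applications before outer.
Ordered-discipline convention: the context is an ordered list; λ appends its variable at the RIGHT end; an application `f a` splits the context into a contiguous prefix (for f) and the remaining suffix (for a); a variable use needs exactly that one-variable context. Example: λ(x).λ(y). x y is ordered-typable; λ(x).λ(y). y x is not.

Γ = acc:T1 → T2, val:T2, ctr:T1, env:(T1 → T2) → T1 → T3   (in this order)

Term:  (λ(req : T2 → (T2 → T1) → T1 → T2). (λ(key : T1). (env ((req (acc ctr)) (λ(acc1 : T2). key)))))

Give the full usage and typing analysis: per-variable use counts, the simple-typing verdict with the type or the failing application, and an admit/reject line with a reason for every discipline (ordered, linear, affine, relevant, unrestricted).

use counts: acc: 1, val: 0, ctr: 1, env: 1, req [bound]: 1, key [bound]: 1, acc1 [bound]: 0
use order (left to right): env, req, acc, ctr, key
typing: well-typed at (T2 → (T2 → T1) → T1 → T2) → T1 → T1 → T3
ordered ✗ (unused: val, acc1 — weakening required)
linear ✗ (unused: val, acc1 — weakening required)
affine ✓ (none of acc, val, ctr, env, req, key, acc1 used more than once)
relevant ✗ (unused: val, acc1 — weakening required)
unrestricted ✓ (well-typed at (T2 → (T2 → T1) → T1 → T2) → T1 → T1 → T3; no restrictions here)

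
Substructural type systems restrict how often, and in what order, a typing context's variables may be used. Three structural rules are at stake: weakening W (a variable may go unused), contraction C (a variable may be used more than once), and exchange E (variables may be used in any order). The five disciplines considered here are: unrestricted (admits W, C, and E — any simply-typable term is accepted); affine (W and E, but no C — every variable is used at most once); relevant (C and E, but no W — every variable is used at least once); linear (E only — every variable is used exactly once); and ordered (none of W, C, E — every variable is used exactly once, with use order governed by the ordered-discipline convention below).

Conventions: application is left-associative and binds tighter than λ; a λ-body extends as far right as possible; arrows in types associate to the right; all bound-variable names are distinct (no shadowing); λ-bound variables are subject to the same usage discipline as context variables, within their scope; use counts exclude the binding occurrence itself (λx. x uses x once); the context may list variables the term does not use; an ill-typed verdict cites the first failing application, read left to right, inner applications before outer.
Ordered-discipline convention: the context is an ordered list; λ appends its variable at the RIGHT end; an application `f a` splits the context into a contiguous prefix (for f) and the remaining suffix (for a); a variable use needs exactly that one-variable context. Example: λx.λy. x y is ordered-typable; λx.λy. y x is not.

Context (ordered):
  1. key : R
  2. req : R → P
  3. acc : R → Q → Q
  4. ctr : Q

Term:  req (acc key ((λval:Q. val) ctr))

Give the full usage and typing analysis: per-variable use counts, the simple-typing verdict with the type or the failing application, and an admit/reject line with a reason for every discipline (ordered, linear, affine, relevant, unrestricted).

variable uses: key=1; req=1; acc=1; ctr=1; val (λ-bound)=1
uses in reading order: req, acc, key, val, ctr
typing: ill-typed: argument of type Q where R is required
ordered: ✗ — fails simple typing
linear: ✗ — a type mismatch blocks all five
affine: ✗ — the type mismatch rejects it
relevant: ✗ — not simply typable
unrestricted: ✗ — fails simple typing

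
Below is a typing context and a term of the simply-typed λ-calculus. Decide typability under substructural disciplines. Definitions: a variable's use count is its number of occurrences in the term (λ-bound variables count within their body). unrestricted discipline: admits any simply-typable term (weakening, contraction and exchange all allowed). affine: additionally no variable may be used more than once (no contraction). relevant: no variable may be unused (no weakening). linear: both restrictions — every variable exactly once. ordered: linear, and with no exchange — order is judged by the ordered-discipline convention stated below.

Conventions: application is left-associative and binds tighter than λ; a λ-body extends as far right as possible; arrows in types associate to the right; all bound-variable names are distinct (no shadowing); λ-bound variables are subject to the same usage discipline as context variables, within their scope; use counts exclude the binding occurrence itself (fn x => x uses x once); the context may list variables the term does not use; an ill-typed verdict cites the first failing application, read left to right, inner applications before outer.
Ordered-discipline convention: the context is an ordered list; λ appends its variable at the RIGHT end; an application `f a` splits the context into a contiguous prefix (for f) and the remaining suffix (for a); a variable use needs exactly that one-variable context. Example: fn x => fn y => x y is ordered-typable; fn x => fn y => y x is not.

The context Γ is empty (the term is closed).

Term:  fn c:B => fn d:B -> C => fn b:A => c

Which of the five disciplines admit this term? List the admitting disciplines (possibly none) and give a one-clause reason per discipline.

accepted by: affine, unrestricted
use counts: c (bound) ×1, d (bound) ×0, b (bound) ×0
order of uses: c
typing: well-typed — term : B -> (B -> C) -> A -> B
ordered: ✗, d, b never used (weakening)
linear: ✗, d, b never used (weakening)
affine: ✓, at most one use each (c, d, b)
relevant: ✗, d, b never used (weakening)
unrestricted: ✓, typability at B -> (B -> C) -> A -> B is all that's needed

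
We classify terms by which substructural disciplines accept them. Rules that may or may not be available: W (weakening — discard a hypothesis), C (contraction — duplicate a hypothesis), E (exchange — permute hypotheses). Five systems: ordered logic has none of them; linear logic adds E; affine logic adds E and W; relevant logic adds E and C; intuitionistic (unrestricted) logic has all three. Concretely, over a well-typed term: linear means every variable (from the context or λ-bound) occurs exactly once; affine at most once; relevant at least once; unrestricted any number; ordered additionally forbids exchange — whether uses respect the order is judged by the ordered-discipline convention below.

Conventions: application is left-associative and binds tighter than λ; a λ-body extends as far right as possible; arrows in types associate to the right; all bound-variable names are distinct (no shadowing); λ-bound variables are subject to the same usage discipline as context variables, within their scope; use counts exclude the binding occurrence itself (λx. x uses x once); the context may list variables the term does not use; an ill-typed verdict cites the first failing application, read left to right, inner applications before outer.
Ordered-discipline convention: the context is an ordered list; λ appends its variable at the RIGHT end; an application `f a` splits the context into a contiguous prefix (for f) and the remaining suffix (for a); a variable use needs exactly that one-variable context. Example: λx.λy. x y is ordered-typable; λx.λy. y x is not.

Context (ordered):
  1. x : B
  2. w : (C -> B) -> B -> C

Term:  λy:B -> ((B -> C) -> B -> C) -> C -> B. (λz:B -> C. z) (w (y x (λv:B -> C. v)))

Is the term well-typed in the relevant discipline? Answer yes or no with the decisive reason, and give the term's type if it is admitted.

yes — at least one use each (x, w, y, z, v); term : (B -> ((B -> C) -> B -> C) -> C -> B) -> B -> C
usage: x: 1; w: 1; y (bound): 1; z (bound): 1; v (bound): 1
order of uses: z, w, y, x, v
typing: well-typed — term : (B -> ((B -> C) -> B -> C) -> C -> B) -> B -> C
all disciplines: ordered ✗; linear ✓; affine ✓; relevant ✓; unrestricted ✓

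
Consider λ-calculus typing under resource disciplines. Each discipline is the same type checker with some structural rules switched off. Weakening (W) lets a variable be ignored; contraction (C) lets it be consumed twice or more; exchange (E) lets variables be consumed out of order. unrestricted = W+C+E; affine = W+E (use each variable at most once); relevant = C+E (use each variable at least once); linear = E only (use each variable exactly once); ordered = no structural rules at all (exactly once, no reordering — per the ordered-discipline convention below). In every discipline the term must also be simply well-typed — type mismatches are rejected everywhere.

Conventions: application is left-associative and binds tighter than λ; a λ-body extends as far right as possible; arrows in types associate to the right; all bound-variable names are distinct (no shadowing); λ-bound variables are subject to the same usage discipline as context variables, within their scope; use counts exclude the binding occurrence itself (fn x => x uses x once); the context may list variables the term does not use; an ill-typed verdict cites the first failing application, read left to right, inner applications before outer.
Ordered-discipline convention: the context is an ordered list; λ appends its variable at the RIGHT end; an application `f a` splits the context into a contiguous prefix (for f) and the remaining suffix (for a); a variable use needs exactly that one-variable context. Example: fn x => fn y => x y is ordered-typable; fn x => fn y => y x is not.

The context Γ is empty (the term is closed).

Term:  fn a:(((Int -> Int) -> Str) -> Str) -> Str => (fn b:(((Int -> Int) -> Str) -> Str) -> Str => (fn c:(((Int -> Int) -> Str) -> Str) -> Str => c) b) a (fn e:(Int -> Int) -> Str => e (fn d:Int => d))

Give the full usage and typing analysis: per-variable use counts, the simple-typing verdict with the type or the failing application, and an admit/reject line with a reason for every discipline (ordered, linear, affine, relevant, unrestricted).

usage: a [bound]=1; b [bound]=1; c [bound]=1; e [bound]=1; d [bound]=1
use order (left to right): c, b, a, e, d
typing: the term checks, with type ((((Int -> Int) -> Str) -> Str) -> Str) -> Str
ordered ✓ (single-use (a, b, c, e, d), ordered derivation ok)
linear ✓ (single use per variable (a, b, c, e, d))
affine ✓ (at most one use each (a, b, c, e, d))
relevant ✓ (a, b, c, e, d: all used, weakening unneeded)
unrestricted ✓ (simply typable at ((((Int -> Int) -> Str) -> Str) -> Str) -> Str; W, C, E all held)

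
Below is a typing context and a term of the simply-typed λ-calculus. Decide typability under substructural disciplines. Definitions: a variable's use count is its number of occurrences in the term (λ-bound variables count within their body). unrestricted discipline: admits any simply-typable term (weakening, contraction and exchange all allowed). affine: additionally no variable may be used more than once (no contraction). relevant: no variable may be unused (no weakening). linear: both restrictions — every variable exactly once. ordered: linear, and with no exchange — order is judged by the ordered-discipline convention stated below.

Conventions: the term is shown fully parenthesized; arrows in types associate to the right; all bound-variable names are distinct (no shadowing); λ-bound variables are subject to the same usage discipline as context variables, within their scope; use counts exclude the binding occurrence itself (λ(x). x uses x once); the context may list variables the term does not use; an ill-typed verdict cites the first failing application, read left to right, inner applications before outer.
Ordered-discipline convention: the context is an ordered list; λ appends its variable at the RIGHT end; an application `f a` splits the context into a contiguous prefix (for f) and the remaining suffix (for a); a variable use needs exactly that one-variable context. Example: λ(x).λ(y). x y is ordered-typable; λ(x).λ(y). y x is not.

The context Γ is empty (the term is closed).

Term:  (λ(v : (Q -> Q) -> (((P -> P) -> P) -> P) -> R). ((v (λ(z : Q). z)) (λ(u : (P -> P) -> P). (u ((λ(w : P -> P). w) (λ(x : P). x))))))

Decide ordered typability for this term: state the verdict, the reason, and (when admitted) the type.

yes — v, z, u, w, x once each; derivable with no W/C/E; term : ((Q -> Q) -> (((P -> P) -> P) -> P) -> R) -> R
variable uses: v (λ-bound)=1, z (λ-bound)=1, u (λ-bound)=1, w (λ-bound)=1, x (λ-bound)=1
left-to-right use order: v, z, u, w, x
typing: the term checks, with type ((Q -> Q) -> (((P -> P) -> P) -> P) -> R) -> R
summary: ordered ✓, linear ✓, affine ✓, relevant ✓, unrestricted ✓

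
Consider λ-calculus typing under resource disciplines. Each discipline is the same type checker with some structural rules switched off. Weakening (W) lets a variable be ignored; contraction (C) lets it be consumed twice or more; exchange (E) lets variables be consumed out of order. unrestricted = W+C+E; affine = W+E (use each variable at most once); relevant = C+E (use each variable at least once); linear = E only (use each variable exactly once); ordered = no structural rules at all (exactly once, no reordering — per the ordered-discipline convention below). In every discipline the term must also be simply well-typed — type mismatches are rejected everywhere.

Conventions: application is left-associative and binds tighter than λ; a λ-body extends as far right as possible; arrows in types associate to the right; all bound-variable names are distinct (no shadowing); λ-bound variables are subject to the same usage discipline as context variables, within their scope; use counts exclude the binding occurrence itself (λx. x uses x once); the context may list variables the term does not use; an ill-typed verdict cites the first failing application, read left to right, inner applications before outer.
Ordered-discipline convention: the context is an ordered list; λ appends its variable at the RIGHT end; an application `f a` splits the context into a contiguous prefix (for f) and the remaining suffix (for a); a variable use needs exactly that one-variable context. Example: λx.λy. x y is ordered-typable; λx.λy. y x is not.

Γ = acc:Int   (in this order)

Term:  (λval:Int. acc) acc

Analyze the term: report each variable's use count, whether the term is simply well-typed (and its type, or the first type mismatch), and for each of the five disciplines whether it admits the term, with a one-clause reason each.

usage: acc: 2; val (bound): 0
use order (left to right): acc, acc
typing: well-typed — term : Int
ordered: ✗, acc ×2 used more than once (contraction); val left unused
linear: ✗, acc ×2 used more than once (contraction); val left unused
affine: ✗, acc ×2 used more than once (contraction)
relevant: ✗, val left unused
unrestricted: ✓, type-checks (Int) and nothing is barred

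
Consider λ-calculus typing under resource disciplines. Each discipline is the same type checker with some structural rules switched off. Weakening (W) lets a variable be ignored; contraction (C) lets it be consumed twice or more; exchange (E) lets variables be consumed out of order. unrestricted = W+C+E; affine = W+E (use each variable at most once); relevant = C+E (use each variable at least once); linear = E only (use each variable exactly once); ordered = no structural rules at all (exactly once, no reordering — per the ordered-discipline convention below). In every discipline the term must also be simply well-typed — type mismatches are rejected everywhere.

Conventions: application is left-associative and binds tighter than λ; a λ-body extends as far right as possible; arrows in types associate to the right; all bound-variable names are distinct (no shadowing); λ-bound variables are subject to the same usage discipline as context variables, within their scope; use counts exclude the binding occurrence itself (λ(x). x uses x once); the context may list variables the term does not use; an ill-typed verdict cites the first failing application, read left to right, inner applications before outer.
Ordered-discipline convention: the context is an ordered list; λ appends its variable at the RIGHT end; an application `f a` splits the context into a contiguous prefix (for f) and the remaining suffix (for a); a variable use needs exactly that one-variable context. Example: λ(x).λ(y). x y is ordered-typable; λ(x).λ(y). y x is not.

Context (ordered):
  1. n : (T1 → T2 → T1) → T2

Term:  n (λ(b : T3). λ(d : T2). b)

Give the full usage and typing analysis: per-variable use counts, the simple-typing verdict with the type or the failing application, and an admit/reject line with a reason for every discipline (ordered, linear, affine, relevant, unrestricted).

variable uses: n: 1×; b (bound): 1×; d (bound): 0×
use order (left to right): n, b
typing: ill-typed: a function awaiting T1 → T2 → T1 gets T3 → T2 → T3
ordered ✗ (a type mismatch blocks all five)
linear ✗ (the type mismatch rejects it)
affine ✗ (not simply typable)
relevant ✗ (fails simple typing)
unrestricted ✗ (a type mismatch blocks all five)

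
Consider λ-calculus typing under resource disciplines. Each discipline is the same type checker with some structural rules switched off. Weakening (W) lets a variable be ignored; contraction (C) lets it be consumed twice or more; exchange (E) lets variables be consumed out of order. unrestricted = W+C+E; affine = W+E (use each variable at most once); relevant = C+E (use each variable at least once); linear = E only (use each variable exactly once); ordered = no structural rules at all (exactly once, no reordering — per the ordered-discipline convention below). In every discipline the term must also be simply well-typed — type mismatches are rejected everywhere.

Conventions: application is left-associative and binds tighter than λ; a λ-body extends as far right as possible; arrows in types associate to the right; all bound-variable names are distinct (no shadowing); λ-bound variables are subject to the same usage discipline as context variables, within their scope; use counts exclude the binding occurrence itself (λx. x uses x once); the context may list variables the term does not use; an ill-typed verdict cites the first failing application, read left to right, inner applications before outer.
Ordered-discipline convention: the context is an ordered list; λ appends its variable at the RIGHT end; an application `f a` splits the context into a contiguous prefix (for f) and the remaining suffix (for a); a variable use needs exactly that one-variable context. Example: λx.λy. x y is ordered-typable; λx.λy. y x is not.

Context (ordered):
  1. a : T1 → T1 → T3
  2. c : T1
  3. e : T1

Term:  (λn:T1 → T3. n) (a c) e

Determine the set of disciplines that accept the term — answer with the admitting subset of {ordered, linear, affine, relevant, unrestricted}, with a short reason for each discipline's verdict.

admitted in: ordered, linear, affine, relevant, unrestricted
use counts: a: 1×, c: 1×, e: 1×, n (bound): 1×
uses in reading order: n, a, c, e
typing: the term checks, with type T3
ordered ✓ (single-use (a, c, e, n), ordered derivation ok)
linear ✓ (single use per variable (a, c, e, n))
affine ✓ (no duplicate uses among a, c, e, n)
relevant ✓ (none of a, c, e, n goes unused)
unrestricted ✓ (type-checks (T3) and nothing is barred)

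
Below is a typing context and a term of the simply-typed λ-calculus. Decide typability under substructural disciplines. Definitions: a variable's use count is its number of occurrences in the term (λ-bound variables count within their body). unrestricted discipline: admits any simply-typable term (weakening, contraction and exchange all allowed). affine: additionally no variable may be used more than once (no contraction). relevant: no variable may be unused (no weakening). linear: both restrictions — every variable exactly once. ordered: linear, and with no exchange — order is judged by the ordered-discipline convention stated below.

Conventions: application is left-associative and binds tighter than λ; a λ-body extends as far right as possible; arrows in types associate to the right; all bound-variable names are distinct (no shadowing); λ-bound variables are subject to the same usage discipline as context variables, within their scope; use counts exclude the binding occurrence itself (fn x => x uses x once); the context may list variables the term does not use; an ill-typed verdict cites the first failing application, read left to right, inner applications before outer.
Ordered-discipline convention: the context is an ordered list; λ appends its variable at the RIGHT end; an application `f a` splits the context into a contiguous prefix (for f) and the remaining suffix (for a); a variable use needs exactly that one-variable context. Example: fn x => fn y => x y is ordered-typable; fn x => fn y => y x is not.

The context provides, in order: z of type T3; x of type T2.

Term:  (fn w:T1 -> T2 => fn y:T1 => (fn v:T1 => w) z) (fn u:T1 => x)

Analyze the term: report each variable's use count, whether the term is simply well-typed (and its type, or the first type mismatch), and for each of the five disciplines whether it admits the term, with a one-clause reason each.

counts: z ×1, x ×1, w (λ-bound) ×1, y (λ-bound) ×0, v (λ-bound) ×0, u (λ-bound) ×0
uses in reading order: w, z, x
typing: ill-typed: an application expects T1 but receives T3
ordered: ✗ — the type mismatch rejects it
linear: ✗ — not simply typable
affine: ✗ — fails simple typing
relevant: ✗ — a type mismatch blocks all five
unrestricted: ✗ — the type mismatch rejects it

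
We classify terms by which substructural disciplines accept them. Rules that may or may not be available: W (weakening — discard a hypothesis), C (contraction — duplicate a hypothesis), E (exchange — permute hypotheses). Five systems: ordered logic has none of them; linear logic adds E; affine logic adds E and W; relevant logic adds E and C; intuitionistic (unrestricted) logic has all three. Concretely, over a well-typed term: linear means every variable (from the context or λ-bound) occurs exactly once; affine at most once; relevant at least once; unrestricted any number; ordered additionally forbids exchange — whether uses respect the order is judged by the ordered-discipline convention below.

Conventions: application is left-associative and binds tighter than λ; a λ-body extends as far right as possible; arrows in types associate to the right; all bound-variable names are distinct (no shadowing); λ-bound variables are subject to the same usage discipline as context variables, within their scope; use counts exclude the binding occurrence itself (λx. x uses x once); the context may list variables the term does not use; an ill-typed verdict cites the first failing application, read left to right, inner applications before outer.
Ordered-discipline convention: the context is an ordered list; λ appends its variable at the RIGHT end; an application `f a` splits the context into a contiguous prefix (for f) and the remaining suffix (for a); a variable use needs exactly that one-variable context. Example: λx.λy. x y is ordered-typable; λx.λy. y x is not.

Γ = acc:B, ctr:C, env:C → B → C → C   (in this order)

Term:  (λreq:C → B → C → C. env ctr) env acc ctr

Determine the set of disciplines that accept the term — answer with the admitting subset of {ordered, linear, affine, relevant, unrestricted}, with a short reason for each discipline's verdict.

admitted by: unrestricted
variable uses: acc ×1, ctr ×2, env ×2, req (bound) ×0
uses in reading order: env, ctr, env, acc, ctr
typing: well-typed — term : C
ordered ✗ (ctr ×2, env ×2 used more than once (contraction); req left unused)
linear ✗ (ctr ×2, env ×2 used more than once (contraction); req left unused)
affine ✗ (ctr ×2, env ×2 used more than once (contraction))
relevant ✗ (req left unused)
unrestricted ✓ (well-typed at C; no restrictions here)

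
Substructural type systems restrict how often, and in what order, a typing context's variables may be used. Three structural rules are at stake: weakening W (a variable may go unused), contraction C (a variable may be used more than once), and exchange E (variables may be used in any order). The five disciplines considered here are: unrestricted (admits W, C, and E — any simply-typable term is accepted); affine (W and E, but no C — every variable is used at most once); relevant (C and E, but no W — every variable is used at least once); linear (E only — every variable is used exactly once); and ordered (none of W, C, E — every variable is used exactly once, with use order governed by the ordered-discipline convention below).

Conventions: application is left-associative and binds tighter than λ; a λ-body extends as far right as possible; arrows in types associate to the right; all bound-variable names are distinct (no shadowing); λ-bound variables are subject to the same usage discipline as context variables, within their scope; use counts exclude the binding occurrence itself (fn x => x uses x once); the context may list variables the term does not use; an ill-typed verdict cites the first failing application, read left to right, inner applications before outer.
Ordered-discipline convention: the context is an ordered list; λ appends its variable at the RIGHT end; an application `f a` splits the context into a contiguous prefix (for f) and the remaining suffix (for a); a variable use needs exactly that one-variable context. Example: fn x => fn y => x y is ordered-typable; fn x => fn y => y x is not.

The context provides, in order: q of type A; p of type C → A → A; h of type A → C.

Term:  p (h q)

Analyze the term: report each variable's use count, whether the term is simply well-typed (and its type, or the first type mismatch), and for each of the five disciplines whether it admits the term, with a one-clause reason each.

use counts: q: 1×; p: 1×; h: 1×
order of uses: p, h, q
typing: well-typed — term : A → A
ordered: ✗, no contiguous prefix/suffix split fits p, h, q
linear: ✓, single use per variable (q, p, h)
affine: ✓, none of q, p, h used more than once
relevant: ✓, at least one use each (q, p, h)
unrestricted: ✓, type-checks (A → A) and nothing is barred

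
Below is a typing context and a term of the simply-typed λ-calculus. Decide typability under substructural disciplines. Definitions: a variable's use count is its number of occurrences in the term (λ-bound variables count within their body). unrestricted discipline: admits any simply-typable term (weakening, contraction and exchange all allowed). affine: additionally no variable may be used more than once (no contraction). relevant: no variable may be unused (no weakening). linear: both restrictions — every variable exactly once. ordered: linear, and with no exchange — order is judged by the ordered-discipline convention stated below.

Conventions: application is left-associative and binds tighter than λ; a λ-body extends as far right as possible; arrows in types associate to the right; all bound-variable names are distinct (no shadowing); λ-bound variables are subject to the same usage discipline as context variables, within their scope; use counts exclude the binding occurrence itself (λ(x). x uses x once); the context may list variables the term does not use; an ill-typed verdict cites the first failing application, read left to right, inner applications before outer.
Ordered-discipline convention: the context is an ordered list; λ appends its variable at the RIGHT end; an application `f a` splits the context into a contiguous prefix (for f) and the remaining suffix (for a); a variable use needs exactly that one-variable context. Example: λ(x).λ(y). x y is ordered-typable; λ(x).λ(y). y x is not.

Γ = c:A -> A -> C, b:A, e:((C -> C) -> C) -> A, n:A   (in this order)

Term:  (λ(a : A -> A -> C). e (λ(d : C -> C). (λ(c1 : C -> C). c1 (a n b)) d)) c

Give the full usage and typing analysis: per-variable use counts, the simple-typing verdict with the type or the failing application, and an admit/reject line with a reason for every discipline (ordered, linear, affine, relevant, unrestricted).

use counts: c=1, b=1, e=1, n=1, a (bound)=1, d (bound)=1, c1 (bound)=1
order of uses: e, c1, a, n, b, d, c
typing: well-typed — term : A
ordered: ✗, no contiguous prefix/suffix split fits e, c1, a, n, b, d, c
linear: ✓, exactly-once usage across c, b, e, n, a, d, c1
affine: ✓, none of c, b, e, n, a, d, c1 used more than once
relevant: ✓, none of c, b, e, n, a, d, c1 goes unused
unrestricted: ✓, type-checks (A) and nothing is barred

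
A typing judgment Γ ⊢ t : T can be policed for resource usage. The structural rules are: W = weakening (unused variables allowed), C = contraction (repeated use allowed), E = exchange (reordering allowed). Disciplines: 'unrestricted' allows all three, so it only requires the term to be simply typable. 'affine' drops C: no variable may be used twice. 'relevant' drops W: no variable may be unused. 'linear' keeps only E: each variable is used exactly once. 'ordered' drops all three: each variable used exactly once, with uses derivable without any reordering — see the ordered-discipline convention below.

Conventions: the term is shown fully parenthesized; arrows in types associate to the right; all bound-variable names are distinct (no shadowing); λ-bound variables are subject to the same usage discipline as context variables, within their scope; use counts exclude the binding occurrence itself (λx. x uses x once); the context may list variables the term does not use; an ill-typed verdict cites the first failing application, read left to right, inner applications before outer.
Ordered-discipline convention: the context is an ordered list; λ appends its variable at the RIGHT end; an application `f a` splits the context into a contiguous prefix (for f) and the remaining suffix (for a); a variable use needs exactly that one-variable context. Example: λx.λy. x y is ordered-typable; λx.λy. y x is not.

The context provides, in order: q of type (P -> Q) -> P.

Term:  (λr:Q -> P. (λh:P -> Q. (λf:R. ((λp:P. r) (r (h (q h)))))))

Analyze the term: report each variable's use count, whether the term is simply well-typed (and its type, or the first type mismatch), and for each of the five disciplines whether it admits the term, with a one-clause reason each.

use counts: q=1; r (λ-bound)=2; h (λ-bound)=2; f (λ-bound)=0; p (λ-bound)=0
left-to-right use order: r, r, h, q, h
typing: ✓ — (Q -> P) -> (P -> Q) -> R -> Q -> P
ordered ✗ (repeated use of r ×2, h ×2; unused: f, p — weakening required)
linear ✗ (repeated use of r ×2, h ×2; unused: f, p — weakening required)
affine ✗ (repeated use of r ×2, h ×2)
relevant ✗ (unused: f, p — weakening required)
unrestricted ✓ (simply typable at (Q -> P) -> (P -> Q) -> R -> Q -> P; W, C, E all held)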